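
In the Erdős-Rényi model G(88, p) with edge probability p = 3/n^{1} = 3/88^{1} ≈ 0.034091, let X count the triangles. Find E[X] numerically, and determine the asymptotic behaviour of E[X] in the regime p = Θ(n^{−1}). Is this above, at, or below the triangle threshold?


Number of potential triangles: C(88, 3) = 109736.
Each occurs with probability p³ ≈ (0.034091)³ ≈ 3.9620116e-05.
By linearity: E[X] = C(88, 3)·p³ ≈ 109736 · 3.9620116e-05 ≈ 4.34775.
Here α = 1, so p = 3/n is exactly at the triangle threshold p ~ 1/n. Asymptotically E[X] → c³/6 = 3³/6 = 9/2 ≈ 4.50000, a bounded constant. In this regime the triangle count is asymptotically Poisson(c³/6).

E[X] ≈ 4.34775; in regime p = Θ(1/n^{1}) E[X] stays bounded (at the triangle threshold p ~ 1/n).


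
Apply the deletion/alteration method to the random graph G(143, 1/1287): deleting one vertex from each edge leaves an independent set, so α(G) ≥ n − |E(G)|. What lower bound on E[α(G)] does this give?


E[|E(G)|] = C(143, 2)·p = 10153 · (1/1287) = 71/9.
E[α(G)] ≥ n − E[|E(G)|] = 143 − 71/9 = 1216/9.
Numerically: ≈ 135.11111.
(This is only a lower bound; the true E[α(G)] may be larger.)

E[α(G)] ≥ 1216/9 ≈ 135.11111.


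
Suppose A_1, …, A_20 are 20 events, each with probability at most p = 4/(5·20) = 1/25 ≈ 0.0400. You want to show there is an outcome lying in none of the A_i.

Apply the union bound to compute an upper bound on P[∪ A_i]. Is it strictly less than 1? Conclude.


Union bound: P[∪_{i=1}^{20} A_i] ≤ Σ_i P[A_i] ≤ 20·p = 20·(1/25) = 4/5.
Numerically: 4/5 ≈ 0.8000.
Is 4/5 < 1? YES.
Since P[∪ A_i] ≤ 4/5 < 1, the complement has P[∩ A_i^c] ≥ 1 − 4/5 = 1/5 > 0, so some outcome avoids every A_i.

20·p = 4/5 ≈ 0.8000; existence CERTIFIED by the union bound.


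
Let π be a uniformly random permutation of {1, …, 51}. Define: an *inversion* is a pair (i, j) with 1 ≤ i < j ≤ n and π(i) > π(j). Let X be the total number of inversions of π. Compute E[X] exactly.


Write X = Σ X_I over the C(51, 2) = 1275 pairs i < j, with X_I the indicator of one inversion.
There are 1275 indicators.
For each fixed pair i < j, the values π(i) and π(j) are two distinct elements of {1, …, 51} in uniformly random order; by symmetry P[π(i) > π(j)] = 1/2.
By linearity: E[X] = 1275 · (1/2) = C(51, 2) · (1/2) = 1275/2 = 1275/2 ≈ 637.500000.

E[X] = 1275/2 = 637.500000.


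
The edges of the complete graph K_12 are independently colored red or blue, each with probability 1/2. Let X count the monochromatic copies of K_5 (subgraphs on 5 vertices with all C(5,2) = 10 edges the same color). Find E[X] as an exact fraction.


Let X = Σ_S X_S over the C(12, 5) = 792 subsets S of size 5, where X_S = 1 if the K_5 on S is monochromatic.
For a fixed S, the K_5 on S has C(5, 2) = 10 edges. P[all 10 edges red] = (1/2)^10, and likewise for blue, so P[monochromatic] = 2·(1/2)^10 = 2^{1 − 10} = 1/512.
By linearity: E[X] = C(12, 5) · 2^{1 − 10} = 792 · 1/512 = 99/64.
Numerically: E[X] ≈ 1.547.

E[X] = C(12,5)·2^(1−C(5,2)) = 99/64 ≈ 1.547.


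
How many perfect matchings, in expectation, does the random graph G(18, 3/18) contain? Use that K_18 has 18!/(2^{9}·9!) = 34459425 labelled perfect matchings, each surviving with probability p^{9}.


K_18 has 18!/(2^{9}·9!) = 34459425 labelled perfect matchings.
For each such perfect matching H, let X_H = 1 if all 9 edges of H are present in G. Then P[X_H = 1] = p^{9} = (1/6)^{9} = 1/10077696.
Summing the indicators: E[X] = Σ_H E[X_H] = 34459425 · p^{9} = 34459425 · 1/10077696 = 425425/124416.
Numerically: E[X] ≈ 3.41938.

E[X] = 34459425 · (1/6)^{9} = 425425/124416 ≈ 3.41938.


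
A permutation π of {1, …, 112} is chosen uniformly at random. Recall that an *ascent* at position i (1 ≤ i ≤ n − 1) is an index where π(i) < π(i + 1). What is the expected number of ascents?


Write X = Σ X_I over i = 1, …, 111, with X_I the indicator of one ascent.
There are 111 indicators.
For each fixed i, the pair (π(i), π(i+1)) is a uniformly random ordered pair of distinct values from {1, …, 112}; by symmetry P[π(i) < π(i+1)] = 1/2.
By linearity: E[X] = 111 · (1/2) = (112 − 1) · (1/2) = 111/2 ≈ 55.500.

E[X] = 111/2 = 55.500.


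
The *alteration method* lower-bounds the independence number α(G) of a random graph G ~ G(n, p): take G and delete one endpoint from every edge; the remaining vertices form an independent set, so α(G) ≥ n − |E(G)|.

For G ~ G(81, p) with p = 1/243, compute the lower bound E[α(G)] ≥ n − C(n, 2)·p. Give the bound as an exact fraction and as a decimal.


E[|E(G)|] = C(81, 2)·p = 3240 · (1/243) = 40/3.
E[α(G)] ≥ n − E[|E(G)|] = 81 − 40/3 = 203/3.
Numerically: ≈ 67.66667.
(This is only a lower bound; the true E[α(G)] may be larger.)

E[α(G)] ≥ 203/3 ≈ 67.66667.


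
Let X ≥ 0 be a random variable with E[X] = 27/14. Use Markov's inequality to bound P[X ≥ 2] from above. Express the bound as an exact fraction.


μ = E[X] = 27/14, a = 2.
Markov: P[X ≥ 2] ≤ μ/a = (27/14)/2 = 27/28.
Numerically: ≈ 0.964286.
(Since a = 2 > μ = 1.928571, the bound 27/28 is < 1 and informative.)

P[X ≥ 2] ≤ 27/28 ≈ 0.964286.


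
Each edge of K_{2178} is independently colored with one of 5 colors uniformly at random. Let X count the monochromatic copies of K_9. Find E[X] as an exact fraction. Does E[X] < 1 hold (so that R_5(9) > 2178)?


E[X] = C(2178, 9) · 5^{1 − 36} = 2989303896287203303608800 · 5^{−35} = 2989303896287203303608800/2910383045673370361328125.
As a reduced fraction: E[X] = 119572155851488132144352/116415321826934814453125 ≈ 1.0271.
Is E[X] < 1? NO.
Since E[X] ≥ 1, the first-moment bound is inconclusive at n = 2178; it does NOT by itself certify R_5(9) > 2178.

E[X] = 119572155851488132144352/116415321826934814453125 ≈ 1.0271; E[X] ≥ 1; first-moment method inconclusive here.


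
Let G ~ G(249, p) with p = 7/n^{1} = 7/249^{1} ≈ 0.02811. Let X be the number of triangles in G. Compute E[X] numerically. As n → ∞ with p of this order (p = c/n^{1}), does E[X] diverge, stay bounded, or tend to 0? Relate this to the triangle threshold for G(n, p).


Number of potential triangles: C(249, 3) = 2542124.
Each occurs with probability p³ ≈ (0.02811)³ ≈ 2.221755e-05.
By linearity: E[X] = C(249, 3)·p³ ≈ 2542124 · 2.221755e-05 ≈ 56.4798.
Here α = 1, so p = 7/n is exactly at the triangle threshold p ~ 1/n. Asymptotically E[X] → c³/6 = 7³/6 = 343/6 ≈ 57.1667, a bounded constant. In this regime the triangle count is asymptotically Poisson(c³/6).

E[X] ≈ 56.4798; in regime p = Θ(1/n^{1}) E[X] stays bounded (at the triangle threshold p ~ 1/n).


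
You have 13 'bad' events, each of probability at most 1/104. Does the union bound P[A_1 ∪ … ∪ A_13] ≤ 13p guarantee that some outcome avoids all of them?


Union bound: P[∪_{i=1}^{13} A_i] ≤ Σ_i P[A_i] ≤ 13·p = 13·(1/104) = 1/8.
Numerically: 1/8 ≈ 0.125000.
Is 1/8 < 1? YES.
Since P[∪ A_i] ≤ 1/8 < 1, the complement has P[∩ A_i^c] ≥ 1 − 1/8 = 7/8 > 0, so some outcome avoids every A_i.

13·p = 1/8 ≈ 0.125000; existence CERTIFIED by the union bound.


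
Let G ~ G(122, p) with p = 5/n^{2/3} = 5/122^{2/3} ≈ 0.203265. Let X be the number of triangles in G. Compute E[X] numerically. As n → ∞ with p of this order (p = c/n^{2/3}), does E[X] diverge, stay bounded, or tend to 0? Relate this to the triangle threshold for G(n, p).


Number of potential triangles: C(122, 3) = 295240.
Each occurs with probability p³ ≈ (0.203265)³ ≈ 8.39828003e-03.
By linearity: E[X] = C(122, 3)·p³ ≈ 295240 · 8.39828003e-03 ≈ 2479.508197.
Since α = 2/3 < 1, p = c/n^{2/3} ≫ 1/n is above the triangle threshold p ~ 1/n. Asymptotically E[X] ~ (c³/6)·n^{3(1−α)} = (5³/6)·n^{1} → ∞; triangles are abundant w.h.p.

E[X] ≈ 2479.508197; in regime p = Θ(1/n^{2/3}) E[X] diverges (above the triangle threshold p ~ 1/n).


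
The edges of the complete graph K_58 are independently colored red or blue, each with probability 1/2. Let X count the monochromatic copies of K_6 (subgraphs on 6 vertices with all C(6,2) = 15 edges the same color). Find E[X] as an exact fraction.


Let X = Σ_S X_S over the C(58, 6) = 40475358 subsets S of size 6, where X_S = 1 if the K_6 on S is monochromatic.
For a fixed S, the K_6 on S has C(6, 2) = 15 edges. P[all 15 edges red] = (1/2)^15, and likewise for blue, so P[monochromatic] = 2·(1/2)^15 = 2^{1 − 15} = 1/16384.
Summing: E[X] = C(58, 6) · 2^{1 − 15} = 40475358 · 1/16384 = 20237679/8192.
Numerically: E[X] ≈ 2470.41980.

E[X] = C(58,6)·2^(1−C(6,2)) = 20237679/8192 ≈ 2470.41980.


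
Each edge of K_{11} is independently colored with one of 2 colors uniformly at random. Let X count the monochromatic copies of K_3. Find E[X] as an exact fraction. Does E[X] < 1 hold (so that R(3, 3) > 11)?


E[X] = C(11, 3) · 2^{1 − 3} = 165 · 2^{−2} = 165/4.
As a reduced fraction: E[X] = 165/4 ≈ 41.250000.
Is E[X] < 1? NO.
Since E[X] ≥ 1, the first-moment bound is inconclusive at n = 11; it does NOT by itself certify R(3, 3) > 11.

E[X] = 165/4 ≈ 41.250000; E[X] ≥ 1; first-moment method inconclusive here.


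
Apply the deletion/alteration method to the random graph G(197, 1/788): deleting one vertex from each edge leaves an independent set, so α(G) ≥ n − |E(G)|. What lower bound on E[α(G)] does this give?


E[|E(G)|] = C(197, 2)·p = 19306 · (1/788) = 49/2.
E[α(G)] ≥ n − E[|E(G)|] = 197 − 49/2 = 345/2.
Numerically: ≈ 172.500.
(This is only a lower bound; the true E[α(G)] may be larger.)

E[α(G)] ≥ 345/2 ≈ 172.500.


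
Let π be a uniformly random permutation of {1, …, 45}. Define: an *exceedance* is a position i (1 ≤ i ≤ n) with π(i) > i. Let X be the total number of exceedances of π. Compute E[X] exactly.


Write X = Σ_{i=1}^{45} X_i, where X_i = 1_{π(i) > i}.
For each fixed i, π(i) is uniform over {1, …, 45} (marginal of a uniform permutation), so P[π(i) > i] = (n − i)/n. Summing: Σ_{i=1}^{45} (n − i)/n = (0 + 1 + … + 44)/45 = 45(45 − 1)/(2·45) = (45 − 1)/2.
Hence E[X] = Σ_{i=1}^{45} (45 − i)/45 = 22 ≈ 22.000.

E[X] = 22 = 22.000.


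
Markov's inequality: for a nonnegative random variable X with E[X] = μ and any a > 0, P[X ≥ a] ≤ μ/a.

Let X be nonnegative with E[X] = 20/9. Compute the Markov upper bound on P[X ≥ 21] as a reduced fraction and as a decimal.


μ = E[X] = 20/9, a = 21.
Markov: P[X ≥ 21] ≤ μ/a = (20/9)/21 = 20/189.
Numerically: ≈ 0.106.
(Since a = 21 > μ = 2.222, the bound 20/189 is < 1 and informative.)

P[X ≥ 21] ≤ 20/189 ≈ 0.106.


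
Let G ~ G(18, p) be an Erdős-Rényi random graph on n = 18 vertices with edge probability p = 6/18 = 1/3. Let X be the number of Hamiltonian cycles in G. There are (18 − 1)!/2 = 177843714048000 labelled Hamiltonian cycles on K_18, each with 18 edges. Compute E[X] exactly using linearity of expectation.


K_18 has (18 − 1)!/2 = 177843714048000 labelled Hamiltonian cycles.
For each such Hamiltonian cycle H, let X_H = 1 if all 18 edges of H are present in G. Then P[X_H = 1] = p^{18} = (1/3)^{18} = 1/387420489.
By linearity of expectation: E[X] = Σ_H E[X_H] = 177843714048000 · p^{18} = 177843714048000 · 1/387420489 = 243955712000/531441.
Numerically: E[X] ≈ 4.59e+05.

E[X] = 177843714048000 · (1/3)^{18} = 243955712000/531441 ≈ 4.59e+05.


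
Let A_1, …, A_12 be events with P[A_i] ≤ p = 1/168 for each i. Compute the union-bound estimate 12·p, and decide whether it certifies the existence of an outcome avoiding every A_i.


Union bound: P[∪_{i=1}^{12} A_i] ≤ Σ_i P[A_i] ≤ 12·p = 12·(1/168) = 1/14.
Numerically: 1/14 ≈ 0.0714286.
Is 1/14 < 1? YES.
Since P[∪ A_i] ≤ 1/14 < 1, the complement has P[∩ A_i^c] ≥ 1 − 1/14 = 13/14 > 0, so some outcome avoids every A_i.

12·p = 1/14 ≈ 0.0714286; existence CERTIFIED by the union bound.


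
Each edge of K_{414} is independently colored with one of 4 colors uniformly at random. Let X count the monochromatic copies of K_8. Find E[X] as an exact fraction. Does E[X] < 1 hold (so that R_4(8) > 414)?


E[X] = C(414, 8) · 4^{1 − 28} = 19995425223496173 · 4^{−27} = 19995425223496173/18014398509481984.
As a reduced fraction: E[X] = 19995425223496173/18014398509481984 ≈ 1.109969.
Is E[X] < 1? NO.
Since E[X] ≥ 1, the first-moment bound is inconclusive at n = 414; it does NOT by itself certify R_4(8) > 414.

E[X] = 19995425223496173/18014398509481984 ≈ 1.109969; E[X] ≥ 1; first-moment method inconclusive here.


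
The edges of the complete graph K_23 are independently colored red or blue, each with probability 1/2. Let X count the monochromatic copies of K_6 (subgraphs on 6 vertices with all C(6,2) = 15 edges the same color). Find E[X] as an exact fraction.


Let X = Σ_S X_S over the C(23, 6) = 100947 subsets S of size 6, where X_S = 1 if the K_6 on S is monochromatic.
For a fixed S, the K_6 on S has C(6, 2) = 15 edges. P[all 15 edges red] = (1/2)^15, and likewise for blue, so P[monochromatic] = 2·(1/2)^15 = 2^{1 − 15} = 1/16384.
Summing: E[X] = C(23, 6) · 2^{1 − 15} = 100947 · 1/16384 = 100947/16384.
Numerically: E[X] ≈ 6.1613.

E[X] = C(23,6)·2^(1−C(6,2)) = 100947/16384 ≈ 6.1613.


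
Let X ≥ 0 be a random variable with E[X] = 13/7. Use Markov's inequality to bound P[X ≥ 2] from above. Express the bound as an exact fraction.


μ = E[X] = 13/7, a = 2.
Markov: P[X ≥ 2] ≤ μ/a = (13/7)/2 = 13/14.
Numerically: ≈ 0.929.
(Since a = 2 > μ = 1.857, the bound 13/14 is < 1 and informative.)

P[X ≥ 2] ≤ 13/14 ≈ 0.929.


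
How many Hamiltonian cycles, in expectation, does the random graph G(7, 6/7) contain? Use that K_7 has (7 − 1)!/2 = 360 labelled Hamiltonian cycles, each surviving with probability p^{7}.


K_7 has (7 − 1)!/2 = 360 labelled Hamiltonian cycles.
For each such Hamiltonian cycle H, let X_H = 1 if all 7 edges of H are present in G. Then P[X_H = 1] = p^{7} = (6/7)^{7} = 279936/823543.
By linearity: E[X] = Σ_H E[X_H] = 360 · p^{7} = 360 · 279936/823543 = 100776960/823543.
Numerically: E[X] ≈ 122.

E[X] = 360 · (6/7)^{7} = 100776960/823543 ≈ 122.


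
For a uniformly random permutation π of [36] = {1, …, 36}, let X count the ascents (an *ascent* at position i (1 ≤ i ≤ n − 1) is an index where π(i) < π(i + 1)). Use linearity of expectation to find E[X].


Write X = Σ X_I over i = 1, …, 35, with X_I the indicator of one ascent.
There are 35 indicators.
For each fixed i, the pair (π(i), π(i+1)) is a uniformly random ordered pair of distinct values from {1, …, 36}; by symmetry P[π(i) < π(i+1)] = 1/2.
By linearity: E[X] = 35 · (1/2) = (36 − 1) · (1/2) = 35/2 ≈ 17.50000.

E[X] = 35/2 = 17.50000.


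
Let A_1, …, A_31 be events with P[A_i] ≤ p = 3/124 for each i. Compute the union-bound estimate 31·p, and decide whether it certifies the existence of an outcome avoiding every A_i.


Union bound: P[∪_{i=1}^{31} A_i] ≤ Σ_i P[A_i] ≤ 31·p = 31·(3/124) = 3/4.
Numerically: 3/4 ≈ 0.750.
Is 3/4 < 1? YES.
Since P[∪ A_i] ≤ 3/4 < 1, the complement has P[∩ A_i^c] ≥ 1 − 3/4 = 1/4 > 0, so some outcome avoids every A_i.

31·p = 3/4 ≈ 0.750; existence CERTIFIED by the union bound.


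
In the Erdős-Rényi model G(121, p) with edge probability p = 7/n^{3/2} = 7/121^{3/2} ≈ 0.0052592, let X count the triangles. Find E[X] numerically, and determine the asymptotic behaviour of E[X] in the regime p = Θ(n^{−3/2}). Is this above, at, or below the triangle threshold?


Number of potential triangles: C(121, 3) = 287980.
Each occurs with probability p³ ≈ (0.0052592)³ ≈ 1.4546548e-07.
By linearity: E[X] = C(121, 3)·p³ ≈ 287980 · 1.4546548e-07 ≈ 0.04189.
Since α = 3/2 > 1, p = c/n^{3/2} = o(1/n) is below the triangle threshold p ~ 1/n. Asymptotically E[X] ~ (c³/6)·n^{3(1−α)} = (7³/6)·n^{-1.5} → 0, so by Markov's inequality G has no triangles w.h.p.

E[X] ≈ 0.04189; in regime p = Θ(1/n^{3/2}) E[X] tends to 0 (below the triangle threshold p ~ 1/n).


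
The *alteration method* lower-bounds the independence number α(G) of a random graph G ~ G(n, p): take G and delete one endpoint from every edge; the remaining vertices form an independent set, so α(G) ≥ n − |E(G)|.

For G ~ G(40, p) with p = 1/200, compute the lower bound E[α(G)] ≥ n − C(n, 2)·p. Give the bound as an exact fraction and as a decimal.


E[|E(G)|] = C(40, 2)·p = 780 · (1/200) = 39/10.
E[α(G)] ≥ n − E[|E(G)|] = 40 − 39/10 = 361/10.
Numerically: ≈ 36.100000.
(This is only a lower bound; the true E[α(G)] may be larger.)

E[α(G)] ≥ 361/10 ≈ 36.100000.


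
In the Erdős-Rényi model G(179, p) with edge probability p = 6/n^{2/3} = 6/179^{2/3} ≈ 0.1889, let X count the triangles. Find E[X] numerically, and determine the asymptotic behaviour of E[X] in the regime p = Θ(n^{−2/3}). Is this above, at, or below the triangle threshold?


Number of potential triangles: C(179, 3) = 939929.
Each occurs with probability p³ ≈ (0.1889)³ ≈ 6.741363e-03.
By linearity: E[X] = C(179, 3)·p³ ≈ 939929 · 6.741363e-03 ≈ 6336.4022.
Since α = 2/3 < 1, p = c/n^{2/3} ≫ 1/n is above the triangle threshold p ~ 1/n. Asymptotically E[X] ~ (c³/6)·n^{3(1−α)} = (6³/6)·n^{1} → ∞; triangles are abundant w.h.p.

E[X] ≈ 6336.4022; in regime p = Θ(1/n^{2/3}) E[X] diverges (above the triangle threshold p ~ 1/n).


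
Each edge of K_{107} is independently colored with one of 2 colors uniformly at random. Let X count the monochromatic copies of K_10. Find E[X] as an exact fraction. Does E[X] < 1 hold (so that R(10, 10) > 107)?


E[X] = C(107, 10) · 2^{1 − 45} = 35137373005735 · 2^{−44} = 35137373005735/17592186044416.
As a reduced fraction: E[X] = 35137373005735/17592186044416 ≈ 1.99733.
Is E[X] < 1? NO.
Since E[X] ≥ 1, the first-moment bound is inconclusive at n = 107; it does NOT by itself certify R(10, 10) > 107.

E[X] = 35137373005735/17592186044416 ≈ 1.99733; E[X] ≥ 1; first-moment method inconclusive here.


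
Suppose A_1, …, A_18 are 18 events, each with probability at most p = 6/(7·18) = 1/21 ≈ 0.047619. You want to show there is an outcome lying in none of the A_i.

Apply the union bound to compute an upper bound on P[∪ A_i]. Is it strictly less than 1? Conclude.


Union bound: P[∪_{i=1}^{18} A_i] ≤ Σ_i P[A_i] ≤ 18·p = 18·(1/21) = 6/7.
Numerically: 6/7 ≈ 0.857143.
Is 6/7 < 1? YES.
Since P[∪ A_i] ≤ 6/7 < 1, the complement has P[∩ A_i^c] ≥ 1 − 6/7 = 1/7 > 0, so some outcome avoids every A_i.

18·p = 6/7 ≈ 0.857143; existence CERTIFIED by the union bound.


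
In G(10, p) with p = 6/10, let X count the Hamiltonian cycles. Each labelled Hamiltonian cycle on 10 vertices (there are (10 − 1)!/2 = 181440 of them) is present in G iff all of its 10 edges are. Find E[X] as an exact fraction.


K_10 has (10 − 1)!/2 = 181440 labelled Hamiltonian cycles.
For each such Hamiltonian cycle H, let X_H = 1 if all 10 edges of H are present in G. Then P[X_H = 1] = p^{10} = (3/5)^{10} = 59049/9765625.
Summing the indicators: E[X] = Σ_H E[X_H] = 181440 · p^{10} = 181440 · 59049/9765625 = 2142770112/1953125.
Numerically: E[X] ≈ 1097.1.

E[X] = 181440 · (3/5)^{10} = 2142770112/1953125 ≈ 1097.1.


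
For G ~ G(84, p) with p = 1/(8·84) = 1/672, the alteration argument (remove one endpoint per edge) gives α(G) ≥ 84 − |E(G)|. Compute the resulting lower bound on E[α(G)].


E[|E(G)|] = C(84, 2)·p = 3486 · (1/672) = 83/16.
E[α(G)] ≥ n − E[|E(G)|] = 84 − 83/16 = 1261/16.
Numerically: ≈ 78.81250.
(This is only a lower bound; the true E[α(G)] may be larger.)

E[α(G)] ≥ 1261/16 ≈ 78.81250.


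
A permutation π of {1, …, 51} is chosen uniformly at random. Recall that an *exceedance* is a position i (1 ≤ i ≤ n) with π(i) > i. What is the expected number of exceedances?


Write X = Σ_{i=1}^{51} X_i, where X_i = 1_{π(i) > i}.
For each fixed i, π(i) is uniform over {1, …, 51} (marginal of a uniform permutation), so P[π(i) > i] = (n − i)/n. Summing: Σ_{i=1}^{51} (n − i)/n = (0 + 1 + … + 50)/51 = 51(51 − 1)/(2·51) = (51 − 1)/2.
Hence E[X] = Σ_{i=1}^{51} (51 − i)/51 = 25 ≈ 25.00000.

E[X] = 25 = 25.00000.


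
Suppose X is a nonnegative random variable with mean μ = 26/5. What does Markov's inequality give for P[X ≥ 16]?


μ = E[X] = 26/5, a = 16.
Markov: P[X ≥ 16] ≤ μ/a = (26/5)/16 = 13/40.
Numerically: ≈ 0.325.
(Since a = 16 > μ = 5.200, the bound 13/40 is < 1 and informative.)

P[X ≥ 16] ≤ 13/40 ≈ 0.325.


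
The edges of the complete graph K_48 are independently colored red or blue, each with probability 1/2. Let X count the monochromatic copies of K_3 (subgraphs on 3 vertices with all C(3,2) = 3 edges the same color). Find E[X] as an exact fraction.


Let X = Σ_S X_S over the C(48, 3) = 17296 subsets S of size 3, where X_S = 1 if the K_3 on S is monochromatic.
For a fixed S, the K_3 on S has C(3, 2) = 3 edges. P[all 3 edges red] = (1/2)^3, and likewise for blue, so P[monochromatic] = 2·(1/2)^3 = 2^{1 − 3} = 1/4.
By linearity: E[X] = C(48, 3) · 2^{1 − 3} = 17296 · 1/4 = 4324.
Numerically: E[X] ≈ 4324.0000.

E[X] = C(48,3)·2^(1−C(3,2)) = 4324 ≈ 4324.0000.


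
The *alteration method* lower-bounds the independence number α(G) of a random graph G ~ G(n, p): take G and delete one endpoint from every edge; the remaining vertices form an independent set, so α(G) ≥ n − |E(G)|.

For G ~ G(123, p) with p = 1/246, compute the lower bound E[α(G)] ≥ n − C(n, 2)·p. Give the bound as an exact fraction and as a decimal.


E[|E(G)|] = C(123, 2)·p = 7503 · (1/246) = 61/2.
E[α(G)] ≥ n − E[|E(G)|] = 123 − 61/2 = 185/2.
Numerically: ≈ 92.5000.
(This is only a lower bound; the true E[α(G)] may be larger.)

E[α(G)] ≥ 185/2 ≈ 92.5000.


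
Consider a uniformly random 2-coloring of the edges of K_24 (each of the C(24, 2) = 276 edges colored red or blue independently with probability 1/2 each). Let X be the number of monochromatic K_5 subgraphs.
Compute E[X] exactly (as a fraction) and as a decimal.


Let X = Σ_S X_S over the C(24, 5) = 42504 subsets S of size 5, where X_S = 1 if the K_5 on S is monochromatic.
For a fixed S, the K_5 on S has C(5, 2) = 10 edges. P[all 10 edges red] = (1/2)^10, and likewise for blue, so P[monochromatic] = 2·(1/2)^10 = 2^{1 − 10} = 1/512.
Summing: E[X] = C(24, 5) · 2^{1 − 10} = 42504 · 1/512 = 5313/64.
Numerically: E[X] ≈ 83.016.

E[X] = C(24,5)·2^(1−C(5,2)) = 5313/64 ≈ 83.016.


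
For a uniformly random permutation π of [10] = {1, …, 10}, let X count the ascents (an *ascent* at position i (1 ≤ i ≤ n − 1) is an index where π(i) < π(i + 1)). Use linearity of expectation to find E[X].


Write X = Σ X_I over i = 1, …, 9, with X_I the indicator of one ascent.
There are 9 indicators.
For each fixed i, the pair (π(i), π(i+1)) is a uniformly random ordered pair of distinct values from {1, …, 10}; by symmetry P[π(i) < π(i+1)] = 1/2.
By linearity: E[X] = 9 · (1/2) = (10 − 1) · (1/2) = 9/2 ≈ 4.500000.

E[X] = 9/2 = 4.500000.


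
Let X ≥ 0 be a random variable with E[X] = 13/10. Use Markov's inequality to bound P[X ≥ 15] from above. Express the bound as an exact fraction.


μ = E[X] = 13/10, a = 15.
Markov: P[X ≥ 15] ≤ μ/a = (13/10)/15 = 13/150.
Numerically: ≈ 0.086667.
(Since a = 15 > μ = 1.300000, the bound 13/150 is < 1 and informative.)

P[X ≥ 15] ≤ 13/150 ≈ 0.086667.


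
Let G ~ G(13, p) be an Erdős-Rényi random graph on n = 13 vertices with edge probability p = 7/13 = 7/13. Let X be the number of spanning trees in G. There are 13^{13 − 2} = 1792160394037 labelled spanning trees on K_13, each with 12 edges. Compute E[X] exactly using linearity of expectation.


K_13 has 13^{13 − 2} = 1792160394037 labelled spanning trees.
For each such spanning tree H, let X_H = 1 if all 12 edges of H are present in G. Then P[X_H = 1] = p^{12} = (7/13)^{12} = 13841287201/23298085122481.
By linearity of expectation: E[X] = Σ_H E[X_H] = 1792160394037 · p^{12} = 1792160394037 · 13841287201/23298085122481 = 13841287201/13.
Numerically: E[X] ≈ 1.065e+09.

E[X] = 1792160394037 · (7/13)^{12} = 13841287201/13 ≈ 1.065e+09.


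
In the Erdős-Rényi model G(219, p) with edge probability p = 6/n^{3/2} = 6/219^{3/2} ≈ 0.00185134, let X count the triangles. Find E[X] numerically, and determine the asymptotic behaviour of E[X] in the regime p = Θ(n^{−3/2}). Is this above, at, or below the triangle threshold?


Number of potential triangles: C(219, 3) = 1726669.
Each occurs with probability p³ ≈ (0.00185134)³ ≈ 6.34534492e-09.
By linearity: E[X] = C(219, 3)·p³ ≈ 1726669 · 6.34534492e-09 ≈ 0.010956.
Since α = 3/2 > 1, p = c/n^{3/2} = o(1/n) is below the triangle threshold p ~ 1/n. Asymptotically E[X] ~ (c³/6)·n^{3(1−α)} = (6³/6)·n^{-1.5} → 0, so by Markov's inequality G has no triangles w.h.p.

E[X] ≈ 0.010956; in regime p = Θ(1/n^{3/2}) E[X] tends to 0 (below the triangle threshold p ~ 1/n).


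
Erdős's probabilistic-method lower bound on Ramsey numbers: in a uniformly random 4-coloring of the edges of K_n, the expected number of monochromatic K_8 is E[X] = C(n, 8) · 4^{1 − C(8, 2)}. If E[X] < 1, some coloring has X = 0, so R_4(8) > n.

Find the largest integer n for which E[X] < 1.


We need C(n, 8) · 4^{1 − 28} < 1, i.e. C(n, 8) < 4^{28 − 1} = 18014398509481984.
Check values of n near the boundary:
  n = 404: C(404, 8) = 16415071523485570; 16415071523485570 < 18014398509481984? YES
  n = 405: C(405, 8) = 16745853821188050; 16745853821188050 < 18014398509481984? YES
  n = 406: C(406, 8) = 17082453897995850; 17082453897995850 < 18014398509481984? YES
  n = 407: C(407, 8) = 17424959239309050; 17424959239309050 < 18014398509481984? YES
  n = 408: C(408, 8) = 17773458424095231; 17773458424095231 < 18014398509481984? YES
  n = 409: C(409, 8) = 18128041135797879; 18128041135797879 < 18014398509481984? NO
  n = 410: C(410, 8) = 18488798173326195; 18488798173326195 < 18014398509481984? NO
The largest n with C(n, 8) < 18014398509481984 is n = 408 (where E[X] = 17773458424095231/18014398509481984 ≈ 0.987). Hence R_4(8) > 408, i.e. R_4(8) ≥ 409.

Largest n = 408; hence R_4(8) > 408.


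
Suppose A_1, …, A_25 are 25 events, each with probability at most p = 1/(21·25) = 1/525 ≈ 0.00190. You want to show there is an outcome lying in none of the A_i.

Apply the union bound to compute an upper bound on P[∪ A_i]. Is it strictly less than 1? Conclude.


Union bound: P[∪_{i=1}^{25} A_i] ≤ Σ_i P[A_i] ≤ 25·p = 25·(1/525) = 1/21.
Numerically: 1/21 ≈ 0.04762.
Is 1/21 < 1? YES.
Since P[∪ A_i] ≤ 1/21 < 1, the complement has P[∩ A_i^c] ≥ 1 − 1/21 = 20/21 > 0, so some outcome avoids every A_i.

25·p = 1/21 ≈ 0.04762; existence CERTIFIED by the union bound.


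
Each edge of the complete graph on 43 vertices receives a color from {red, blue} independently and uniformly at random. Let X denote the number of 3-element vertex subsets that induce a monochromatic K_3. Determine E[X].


Let X = Σ_S X_S over the C(43, 3) = 12341 subsets S of size 3, where X_S = 1 if the K_3 on S is monochromatic.
For a fixed S, the K_3 on S has C(3, 2) = 3 edges. P[all 3 edges red] = (1/2)^3, and likewise for blue, so P[monochromatic] = 2·(1/2)^3 = 2^{1 − 3} = 1/4.
By linearity: E[X] = C(43, 3) · 2^{1 − 3} = 12341 · 1/4 = 12341/4.
Numerically: E[X] ≈ 3085.2500.

E[X] = C(43,3)·2^(1−C(3,2)) = 12341/4 ≈ 3085.2500.


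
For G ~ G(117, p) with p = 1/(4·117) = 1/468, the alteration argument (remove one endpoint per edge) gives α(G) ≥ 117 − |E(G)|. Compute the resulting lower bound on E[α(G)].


E[|E(G)|] = C(117, 2)·p = 6786 · (1/468) = 29/2.
E[α(G)] ≥ n − E[|E(G)|] = 117 − 29/2 = 205/2.
Numerically: ≈ 102.50000.
(This is only a lower bound; the true E[α(G)] may be larger.)

E[α(G)] ≥ 205/2 ≈ 102.50000.


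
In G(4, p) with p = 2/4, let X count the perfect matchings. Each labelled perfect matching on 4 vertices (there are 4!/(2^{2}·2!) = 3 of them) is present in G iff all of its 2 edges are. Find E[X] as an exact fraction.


K_4 has 4!/(2^{2}·2!) = 3 labelled perfect matchings.
For each such perfect matching H, let X_H = 1 if all 2 edges of H are present in G. Then P[X_H = 1] = p^{2} = (1/2)^{2} = 1/4.
By linearity of expectation: E[X] = Σ_H E[X_H] = 3 · p^{2} = 3 · 1/4 = 3/4.
Numerically: E[X] ≈ 0.75.

E[X] = 3 · (1/2)^{2} = 3/4 ≈ 0.75.


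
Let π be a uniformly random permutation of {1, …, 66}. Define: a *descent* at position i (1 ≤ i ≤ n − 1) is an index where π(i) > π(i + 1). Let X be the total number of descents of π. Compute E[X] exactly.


Write X = Σ X_I over i = 1, …, 65, with X_I the indicator of one descent.
There are 65 indicators.
For each fixed i, the pair (π(i), π(i+1)) is a uniformly random ordered pair of distinct values from {1, …, 66}; by symmetry P[π(i) > π(i+1)] = 1/2.
By linearity: E[X] = 65 · (1/2) = (66 − 1) · (1/2) = 65/2 ≈ 32.500000.

E[X] = 65/2 = 32.500000.


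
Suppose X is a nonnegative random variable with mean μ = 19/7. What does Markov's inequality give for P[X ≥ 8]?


μ = E[X] = 19/7, a = 8.
Markov: P[X ≥ 8] ≤ μ/a = (19/7)/8 = 19/56.
Numerically: ≈ 0.33929.
(Since a = 8 > μ = 2.71429, the bound 19/56 is < 1 and informative.)

P[X ≥ 8] ≤ 19/56 ≈ 0.33929.


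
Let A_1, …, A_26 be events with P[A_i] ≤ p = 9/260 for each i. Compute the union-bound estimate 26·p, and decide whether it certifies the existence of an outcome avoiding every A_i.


Union bound: P[∪_{i=1}^{26} A_i] ≤ Σ_i P[A_i] ≤ 26·p = 26·(9/260) = 9/10.
Numerically: 9/10 ≈ 0.9000000.
Is 9/10 < 1? YES.
Since P[∪ A_i] ≤ 9/10 < 1, the complement has P[∩ A_i^c] ≥ 1 − 9/10 = 1/10 > 0, so some outcome avoids every A_i.

26·p = 9/10 ≈ 0.9000000; existence CERTIFIED by the union bound.


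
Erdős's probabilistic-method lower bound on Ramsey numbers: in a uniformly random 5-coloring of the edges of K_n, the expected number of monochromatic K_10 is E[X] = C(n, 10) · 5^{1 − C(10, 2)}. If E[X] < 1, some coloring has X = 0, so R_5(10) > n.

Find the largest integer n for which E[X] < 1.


We need C(n, 10) · 5^{1 − 45} < 1, i.e. C(n, 10) < 5^{45 − 1} = 5684341886080801486968994140625.
Check values of n near the boundary:
  n = 5388: C(5388, 10) = 5634865093375880654852250419586; 5634865093375880654852250419586 < 5684341886080801486968994140625? YES
  n = 5389: C(5389, 10) = 5645340767466558997768874792926; 5645340767466558997768874792926 < 5684341886080801486968994140625? YES
  n = 5390: C(5390, 10) = 5655833965919099070255434039753; 5655833965919099070255434039753 < 5684341886080801486968994140625? YES
  n = 5391: C(5391, 10) = 5666344714787188828795213697883; 5666344714787188828795213697883 < 5684341886080801486968994140625? YES
  n = 5392: C(5392, 10) = 5676873040158402483252283957448; 5676873040158402483252283957448 < 5684341886080801486968994140625? YES
  n = 5393: C(5393, 10) = 5687418968154238267170642278008; 5687418968154238267170642278008 < 5684341886080801486968994140625? NO
The largest n with C(n, 10) < 5684341886080801486968994140625 is n = 5392 (where E[X] = 5676873040158402483252283957448/5684341886080801486968994140625 ≈ 0.9986861). Hence R_5(10) > 5392, i.e. R_5(10) ≥ 5393.

Largest n = 5392; hence R_5(10) > 5392.


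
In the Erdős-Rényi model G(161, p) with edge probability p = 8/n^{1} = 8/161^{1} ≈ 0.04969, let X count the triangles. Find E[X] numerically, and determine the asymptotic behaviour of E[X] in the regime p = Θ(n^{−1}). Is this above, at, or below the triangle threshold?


Number of potential triangles: C(161, 3) = 682640.
Each occurs with probability p³ ≈ (0.04969)³ ≈ 1.226852e-04.
By linearity: E[X] = C(161, 3)·p³ ≈ 682640 · 1.226852e-04 ≈ 83.7499.
Here α = 1, so p = 8/n is exactly at the triangle threshold p ~ 1/n. Asymptotically E[X] → c³/6 = 8³/6 = 256/3 ≈ 85.3333, a bounded constant. In this regime the triangle count is asymptotically Poisson(c³/6).

E[X] ≈ 83.7499; in regime p = Θ(1/n^{1}) E[X] stays bounded (at the triangle threshold p ~ 1/n).


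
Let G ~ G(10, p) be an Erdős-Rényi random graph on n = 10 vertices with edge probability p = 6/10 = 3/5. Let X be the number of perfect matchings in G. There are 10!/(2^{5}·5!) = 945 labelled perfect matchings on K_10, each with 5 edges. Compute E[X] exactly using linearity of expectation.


K_10 has 10!/(2^{5}·5!) = 945 labelled perfect matchings.
For each such perfect matching H, let X_H = 1 if all 5 edges of H are present in G. Then P[X_H = 1] = p^{5} = (3/5)^{5} = 243/3125.
Summing the indicators: E[X] = Σ_H E[X_H] = 945 · p^{5} = 945 · 243/3125 = 45927/625.
Numerically: E[X] ≈ 73.483.

E[X] = 945 · (3/5)^{5} = 45927/625 ≈ 73.483.


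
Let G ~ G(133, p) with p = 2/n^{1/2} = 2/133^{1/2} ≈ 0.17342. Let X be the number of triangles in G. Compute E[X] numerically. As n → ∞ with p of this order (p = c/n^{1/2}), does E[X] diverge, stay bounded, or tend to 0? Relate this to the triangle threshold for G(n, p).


Number of potential triangles: C(133, 3) = 383306.
Each occurs with probability p³ ≈ (0.17342)³ ≈ 5.2156991e-03.
By linearity: E[X] = C(133, 3)·p³ ≈ 383306 · 5.2156991e-03 ≈ 1999.20875.
Since α = 1/2 < 1, p = c/n^{1/2} ≫ 1/n is above the triangle threshold p ~ 1/n. Asymptotically E[X] ~ (c³/6)·n^{3(1−α)} = (2³/6)·n^{1.5} → ∞; triangles are abundant w.h.p.

E[X] ≈ 1999.20875; in regime p = Θ(1/n^{1/2}) E[X] diverges (above the triangle threshold p ~ 1/n).


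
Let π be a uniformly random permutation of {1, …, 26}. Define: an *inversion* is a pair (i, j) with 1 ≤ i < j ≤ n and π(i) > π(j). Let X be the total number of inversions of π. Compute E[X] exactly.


Write X = Σ X_I over the C(26, 2) = 325 pairs i < j, with X_I the indicator of one inversion.
There are 325 indicators.
For each fixed pair i < j, the values π(i) and π(j) are two distinct elements of {1, …, 26} in uniformly random order; by symmetry P[π(i) > π(j)] = 1/2.
By linearity: E[X] = 325 · (1/2) = C(26, 2) · (1/2) = 325/2 = 325/2 ≈ 162.5000.

E[X] = 325/2 = 162.5000.


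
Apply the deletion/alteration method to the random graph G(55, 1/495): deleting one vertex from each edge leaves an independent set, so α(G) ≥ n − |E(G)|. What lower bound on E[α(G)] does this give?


E[|E(G)|] = C(55, 2)·p = 1485 · (1/495) = 3.
E[α(G)] ≥ n − E[|E(G)|] = 55 − 3 = 52.
Numerically: ≈ 52.000.
(This is only a lower bound; the true E[α(G)] may be larger.)

E[α(G)] ≥ 52 ≈ 52.000.


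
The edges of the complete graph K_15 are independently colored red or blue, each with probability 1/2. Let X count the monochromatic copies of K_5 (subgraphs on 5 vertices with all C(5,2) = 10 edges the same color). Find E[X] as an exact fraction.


Let X = Σ_S X_S over the C(15, 5) = 3003 subsets S of size 5, where X_S = 1 if the K_5 on S is monochromatic.
For a fixed S, the K_5 on S has C(5, 2) = 10 edges. P[all 10 edges red] = (1/2)^10, and likewise for blue, so P[monochromatic] = 2·(1/2)^10 = 2^{1 − 10} = 1/512.
Summing: E[X] = C(15, 5) · 2^{1 − 10} = 3003 · 1/512 = 3003/512.
Numerically: E[X] ≈ 5.8652.

E[X] = C(15,5)·2^(1−C(5,2)) = 3003/512 ≈ 5.8652.


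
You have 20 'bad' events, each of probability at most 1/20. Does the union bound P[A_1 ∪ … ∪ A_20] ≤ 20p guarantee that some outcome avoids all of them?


Union bound: P[∪_{i=1}^{20} A_i] ≤ Σ_i P[A_i] ≤ 20·p = 20·(1/20) = 1.
Numerically: 1 ≈ 1.000.
Is 1 < 1? NO.
Since the bound 1 is ≥ 1, the union bound is uninformative here; it does NOT by itself certify existence.

20·p = 1 ≈ 1.000; existence NOT certified by the union bound.


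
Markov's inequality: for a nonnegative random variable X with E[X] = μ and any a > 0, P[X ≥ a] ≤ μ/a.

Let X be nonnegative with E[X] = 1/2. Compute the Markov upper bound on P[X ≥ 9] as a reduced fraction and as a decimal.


μ = E[X] = 1/2, a = 9.
Markov: P[X ≥ 9] ≤ μ/a = (1/2)/9 = 1/18.
Numerically: ≈ 0.05556.
(Since a = 9 > μ = 0.50000, the bound 1/18 is < 1 and informative.)

P[X ≥ 9] ≤ 1/18 ≈ 0.05556.


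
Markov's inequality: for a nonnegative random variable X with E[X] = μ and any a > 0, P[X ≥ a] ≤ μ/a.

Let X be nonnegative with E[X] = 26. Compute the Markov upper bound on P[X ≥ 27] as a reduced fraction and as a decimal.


μ = E[X] = 26, a = 27.
Markov: P[X ≥ 27] ≤ μ/a = (26)/27 = 26/27.
Numerically: ≈ 0.9630.
(Since a = 27 > μ = 26.0000, the bound 26/27 is < 1 and informative.)

P[X ≥ 27] ≤ 26/27 ≈ 0.9630.


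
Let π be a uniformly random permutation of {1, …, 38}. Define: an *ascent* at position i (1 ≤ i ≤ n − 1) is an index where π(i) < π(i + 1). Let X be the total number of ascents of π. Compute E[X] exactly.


Write X = Σ X_I over i = 1, …, 37, with X_I the indicator of one ascent.
There are 37 indicators.
For each fixed i, the pair (π(i), π(i+1)) is a uniformly random ordered pair of distinct values from {1, …, 38}; by symmetry P[π(i) < π(i+1)] = 1/2.
By linearity: E[X] = 37 · (1/2) = (38 − 1) · (1/2) = 37/2 ≈ 18.500.

E[X] = 37/2 = 18.500.


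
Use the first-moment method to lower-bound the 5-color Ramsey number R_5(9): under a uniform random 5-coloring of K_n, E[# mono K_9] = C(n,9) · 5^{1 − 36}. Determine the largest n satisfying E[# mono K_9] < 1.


We need C(n, 9) · 5^{1 − 36} < 1, i.e. C(n, 9) < 5^{36 − 1} = 2910383045673370361328125.
Check values of n near the boundary:
  n = 2170: C(2170, 9) = 2891746779868845075610510; 2891746779868845075610510 < 2910383045673370361328125? YES
  n = 2171: C(2171, 9) = 2903784578674959601827205; 2903784578674959601827205 < 2910383045673370361328125? YES
  n = 2172: C(2172, 9) = 2915866900084148060642020; 2915866900084148060642020 < 2910383045673370361328125? NO
  n = 2173: C(2173, 9) = 2927993888115921319674265; 2927993888115921319674265 < 2910383045673370361328125? NO
The largest n with C(n, 9) < 2910383045673370361328125 is n = 2171 (where E[X] = 580756915734991920365441/582076609134674072265625 ≈ 0.9977). Hence R_5(9) > 2171, i.e. R_5(9) ≥ 2172.

Largest n = 2171; hence R_5(9) > 2171.


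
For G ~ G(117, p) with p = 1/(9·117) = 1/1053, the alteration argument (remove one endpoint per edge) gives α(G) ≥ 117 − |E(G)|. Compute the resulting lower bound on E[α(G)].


E[|E(G)|] = C(117, 2)·p = 6786 · (1/1053) = 58/9.
E[α(G)] ≥ n − E[|E(G)|] = 117 − 58/9 = 995/9.
Numerically: ≈ 110.55556.
(This is only a lower bound; the true E[α(G)] may be larger.)

E[α(G)] ≥ 995/9 ≈ 110.55556.


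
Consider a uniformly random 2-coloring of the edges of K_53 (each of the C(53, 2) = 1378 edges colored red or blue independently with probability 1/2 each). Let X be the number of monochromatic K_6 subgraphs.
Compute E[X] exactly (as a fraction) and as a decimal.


Let X = Σ_S X_S over the C(53, 6) = 22957480 subsets S of size 6, where X_S = 1 if the K_6 on S is monochromatic.
For a fixed S, the K_6 on S has C(6, 2) = 15 edges. P[all 15 edges red] = (1/2)^15, and likewise for blue, so P[monochromatic] = 2·(1/2)^15 = 2^{1 − 15} = 1/16384.
By linearity of expectation: E[X] = C(53, 6) · 2^{1 − 15} = 22957480 · 1/16384 = 2869685/2048.
Numerically: E[X] ≈ 1401.213.

E[X] = C(53,6)·2^(1−C(6,2)) = 2869685/2048 ≈ 1401.213.


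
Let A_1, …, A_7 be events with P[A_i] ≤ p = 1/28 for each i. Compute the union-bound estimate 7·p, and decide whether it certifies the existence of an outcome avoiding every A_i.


Union bound: P[∪_{i=1}^{7} A_i] ≤ Σ_i P[A_i] ≤ 7·p = 7·(1/28) = 1/4.
Numerically: 1/4 ≈ 0.250.
Is 1/4 < 1? YES.
Since P[∪ A_i] ≤ 1/4 < 1, the complement has P[∩ A_i^c] ≥ 1 − 1/4 = 3/4 > 0, so some outcome avoids every A_i.

7·p = 1/4 ≈ 0.250; existence CERTIFIED by the union bound.


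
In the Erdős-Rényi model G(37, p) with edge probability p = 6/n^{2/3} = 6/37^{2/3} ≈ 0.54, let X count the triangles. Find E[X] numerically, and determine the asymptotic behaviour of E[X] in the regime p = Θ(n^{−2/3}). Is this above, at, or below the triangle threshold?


Number of potential triangles: C(37, 3) = 7770.
Each occurs with probability p³ ≈ (0.54)³ ≈ 1.57779e-01.
By linearity: E[X] = C(37, 3)·p³ ≈ 7770 · 1.57779e-01 ≈ 1225.946.
Since α = 2/3 < 1, p = c/n^{2/3} ≫ 1/n is above the triangle threshold p ~ 1/n. Asymptotically E[X] ~ (c³/6)·n^{3(1−α)} = (6³/6)·n^{1} → ∞; triangles are abundant w.h.p.

E[X] ≈ 1225.946; in regime p = Θ(1/n^{2/3}) E[X] diverges (above the triangle threshold p ~ 1/n).
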